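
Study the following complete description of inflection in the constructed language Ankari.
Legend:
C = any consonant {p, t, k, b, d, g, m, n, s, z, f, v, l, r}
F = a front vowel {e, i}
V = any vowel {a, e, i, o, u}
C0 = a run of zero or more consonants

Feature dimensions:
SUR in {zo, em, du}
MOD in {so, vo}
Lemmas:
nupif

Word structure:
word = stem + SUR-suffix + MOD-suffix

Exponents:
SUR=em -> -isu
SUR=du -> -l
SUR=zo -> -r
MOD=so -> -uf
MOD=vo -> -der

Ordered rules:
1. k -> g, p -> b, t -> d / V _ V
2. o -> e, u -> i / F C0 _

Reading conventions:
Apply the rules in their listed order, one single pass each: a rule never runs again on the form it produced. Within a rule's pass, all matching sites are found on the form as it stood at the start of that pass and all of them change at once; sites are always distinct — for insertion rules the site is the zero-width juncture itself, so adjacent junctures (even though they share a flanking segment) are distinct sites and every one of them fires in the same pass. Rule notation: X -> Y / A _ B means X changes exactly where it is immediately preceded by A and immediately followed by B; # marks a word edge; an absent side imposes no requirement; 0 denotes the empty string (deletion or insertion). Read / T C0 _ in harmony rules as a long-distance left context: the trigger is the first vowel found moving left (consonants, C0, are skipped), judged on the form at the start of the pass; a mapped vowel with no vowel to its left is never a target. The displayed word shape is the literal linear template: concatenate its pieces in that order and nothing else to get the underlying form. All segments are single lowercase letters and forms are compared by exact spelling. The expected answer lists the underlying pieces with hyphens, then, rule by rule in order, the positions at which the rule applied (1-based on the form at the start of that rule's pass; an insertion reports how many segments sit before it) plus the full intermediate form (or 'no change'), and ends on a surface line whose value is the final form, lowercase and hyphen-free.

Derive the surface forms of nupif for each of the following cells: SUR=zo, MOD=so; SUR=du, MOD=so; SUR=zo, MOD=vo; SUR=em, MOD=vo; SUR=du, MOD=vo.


cell SUR=zo, MOD=so:
underlying: nupif-r-uf
1. k -> g, p -> b, t -> d / V _ V: fires at position(s) 3: nubifruf
2. o -> e, u -> i / F C0 _: fires at position(s) 7: nubifrif
surface: nubifrif

cell SUR=du, MOD=so:
underlying: nupif-l-uf
1. k -> g, p -> b, t -> d / V _ V: fires at position(s) 3: nubifluf
2. o -> e, u -> i / F C0 _: fires at position(s) 7: nubiflif
surface: nubiflif

cell SUR=zo, MOD=vo:
underlying: nupif-r-der
1. k -> g, p -> b, t -> d / V _ V: fires at position(s) 3: nubifrder
2. o -> e, u -> i / F C0 _: no change
surface: nubifrder

cell SUR=em, MOD=vo:
underlying: nupif-isu-der
1. k -> g, p -> b, t -> d / V _ V: fires at position(s) 3: nubifisuder
2. o -> e, u -> i / F C0 _: fires at position(s) 8: nubifisider
surface: nubifisider

cell SUR=du, MOD=vo:
underlying: nupif-l-der
1. k -> g, p -> b, t -> d / V _ V: fires at position(s) 3: nubiflder
2. o -> e, u -> i / F C0 _: no change
surface: nubiflder


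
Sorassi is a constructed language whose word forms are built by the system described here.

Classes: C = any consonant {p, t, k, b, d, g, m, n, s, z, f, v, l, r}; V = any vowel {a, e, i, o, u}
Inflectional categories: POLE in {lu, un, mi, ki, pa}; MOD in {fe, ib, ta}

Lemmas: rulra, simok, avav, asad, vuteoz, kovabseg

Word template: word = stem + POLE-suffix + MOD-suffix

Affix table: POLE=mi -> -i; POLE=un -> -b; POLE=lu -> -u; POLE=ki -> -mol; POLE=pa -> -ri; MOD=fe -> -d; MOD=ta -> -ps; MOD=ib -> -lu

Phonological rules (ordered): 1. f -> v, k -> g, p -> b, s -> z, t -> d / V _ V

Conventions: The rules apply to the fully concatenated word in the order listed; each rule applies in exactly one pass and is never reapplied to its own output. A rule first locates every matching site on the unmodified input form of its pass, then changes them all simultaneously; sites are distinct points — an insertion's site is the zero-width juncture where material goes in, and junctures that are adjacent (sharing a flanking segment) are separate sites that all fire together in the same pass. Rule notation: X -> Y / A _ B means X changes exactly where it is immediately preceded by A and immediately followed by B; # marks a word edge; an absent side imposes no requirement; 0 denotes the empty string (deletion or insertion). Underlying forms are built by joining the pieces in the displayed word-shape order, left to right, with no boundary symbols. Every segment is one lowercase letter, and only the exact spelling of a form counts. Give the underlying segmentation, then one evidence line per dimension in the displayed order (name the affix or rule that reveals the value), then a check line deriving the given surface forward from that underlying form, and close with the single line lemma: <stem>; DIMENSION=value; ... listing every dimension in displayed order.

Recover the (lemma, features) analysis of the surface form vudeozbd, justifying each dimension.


underlying: vuteoz-b-d
POLE=un - signalled by the affix -b
MOD=fe - signalled by the affix -d
check: vuteozbd -> vudeozbd
lemma: vuteoz; POLE=un; MOD=fe


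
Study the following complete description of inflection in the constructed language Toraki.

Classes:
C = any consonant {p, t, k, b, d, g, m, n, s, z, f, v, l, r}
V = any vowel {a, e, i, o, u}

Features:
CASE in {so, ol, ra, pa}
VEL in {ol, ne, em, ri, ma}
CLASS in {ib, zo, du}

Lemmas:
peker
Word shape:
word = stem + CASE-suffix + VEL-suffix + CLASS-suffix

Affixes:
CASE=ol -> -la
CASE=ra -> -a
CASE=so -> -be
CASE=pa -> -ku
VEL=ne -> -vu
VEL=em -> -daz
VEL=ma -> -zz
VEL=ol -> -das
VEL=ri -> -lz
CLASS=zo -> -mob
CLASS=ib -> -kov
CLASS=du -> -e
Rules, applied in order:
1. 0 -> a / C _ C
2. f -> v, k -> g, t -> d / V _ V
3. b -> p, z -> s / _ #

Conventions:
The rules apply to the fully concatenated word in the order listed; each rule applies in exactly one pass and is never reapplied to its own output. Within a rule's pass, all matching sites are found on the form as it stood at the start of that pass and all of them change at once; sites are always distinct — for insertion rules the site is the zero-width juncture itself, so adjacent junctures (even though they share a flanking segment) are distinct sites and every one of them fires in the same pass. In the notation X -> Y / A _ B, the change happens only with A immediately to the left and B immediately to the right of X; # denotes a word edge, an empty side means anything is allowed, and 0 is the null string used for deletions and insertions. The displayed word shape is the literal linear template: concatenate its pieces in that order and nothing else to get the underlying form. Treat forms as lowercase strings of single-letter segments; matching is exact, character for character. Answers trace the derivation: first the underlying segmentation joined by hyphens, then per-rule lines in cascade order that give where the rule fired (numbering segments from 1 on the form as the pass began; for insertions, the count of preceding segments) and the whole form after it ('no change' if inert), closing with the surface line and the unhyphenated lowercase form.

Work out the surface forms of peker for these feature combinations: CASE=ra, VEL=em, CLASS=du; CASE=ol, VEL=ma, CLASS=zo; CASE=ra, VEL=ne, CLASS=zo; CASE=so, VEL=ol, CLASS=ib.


cell CASE=ra, VEL=em, CLASS=du:
underlying: peker-a-daz-e
1. 0 -> a / C _ C: no change
2. f -> v, k -> g, t -> d / V _ V: fires at position(s) 3: pegeradaze
3. b -> p, z -> s / _ #: no change
surface: pegeradaze

cell CASE=ol, VEL=ma, CLASS=zo:
underlying: peker-la-zz-mob
1. 0 -> a / C _ C: inserts after position(s) 5, 8, 9: pekeralazazamob
2. f -> v, k -> g, t -> d / V _ V: fires at position(s) 3: pegeralazazamob
3. b -> p, z -> s / _ #: fires at position(s) 15: pegeralazazamop
surface: pegeralazazamop

cell CASE=ra, VEL=ne, CLASS=zo:
underlying: peker-a-vu-mob
1. 0 -> a / C _ C: no change
2. f -> v, k -> g, t -> d / V _ V: fires at position(s) 3: pegeravumob
3. b -> p, z -> s / _ #: fires at position(s) 11: pegeravumop
surface: pegeravumop

cell CASE=so, VEL=ol, CLASS=ib:
underlying: peker-be-das-kov
1. 0 -> a / C _ C: inserts after position(s) 5, 10: pekerabedasakov
2. f -> v, k -> g, t -> d / V _ V: fires at position(s) 3, 13: pegerabedasagov
3. b -> p, z -> s / _ #: no change
surface: pegerabedasagov


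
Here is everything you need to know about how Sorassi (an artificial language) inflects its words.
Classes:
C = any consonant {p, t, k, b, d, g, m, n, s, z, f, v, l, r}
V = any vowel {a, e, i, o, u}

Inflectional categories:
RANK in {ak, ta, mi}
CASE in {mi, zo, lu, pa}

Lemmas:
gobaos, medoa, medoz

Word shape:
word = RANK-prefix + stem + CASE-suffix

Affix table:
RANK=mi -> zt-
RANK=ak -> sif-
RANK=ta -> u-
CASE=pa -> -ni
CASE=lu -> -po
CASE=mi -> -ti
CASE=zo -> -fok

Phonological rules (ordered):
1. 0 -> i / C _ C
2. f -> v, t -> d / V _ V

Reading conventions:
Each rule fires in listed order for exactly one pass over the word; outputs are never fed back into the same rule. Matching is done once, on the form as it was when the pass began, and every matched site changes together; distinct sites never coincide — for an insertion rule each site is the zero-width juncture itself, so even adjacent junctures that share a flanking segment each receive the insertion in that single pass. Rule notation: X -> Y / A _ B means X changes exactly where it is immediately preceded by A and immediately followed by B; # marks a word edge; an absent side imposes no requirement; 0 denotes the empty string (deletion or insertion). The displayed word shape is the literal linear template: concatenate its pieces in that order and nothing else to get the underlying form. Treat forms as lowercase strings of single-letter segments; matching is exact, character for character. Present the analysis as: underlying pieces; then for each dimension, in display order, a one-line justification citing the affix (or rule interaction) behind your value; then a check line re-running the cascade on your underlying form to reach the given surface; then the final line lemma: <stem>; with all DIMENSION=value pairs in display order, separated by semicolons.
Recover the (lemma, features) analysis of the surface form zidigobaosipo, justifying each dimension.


underlying: zt-gobaos-po
RANK=mi - signalled by the affix zt-
CASE=lu - signalled by the affix -po
check: ztgobaospo -> zitigobaosipo -> zidigobaosipo
lemma: gobaos; RANK=mi; CASE=lu


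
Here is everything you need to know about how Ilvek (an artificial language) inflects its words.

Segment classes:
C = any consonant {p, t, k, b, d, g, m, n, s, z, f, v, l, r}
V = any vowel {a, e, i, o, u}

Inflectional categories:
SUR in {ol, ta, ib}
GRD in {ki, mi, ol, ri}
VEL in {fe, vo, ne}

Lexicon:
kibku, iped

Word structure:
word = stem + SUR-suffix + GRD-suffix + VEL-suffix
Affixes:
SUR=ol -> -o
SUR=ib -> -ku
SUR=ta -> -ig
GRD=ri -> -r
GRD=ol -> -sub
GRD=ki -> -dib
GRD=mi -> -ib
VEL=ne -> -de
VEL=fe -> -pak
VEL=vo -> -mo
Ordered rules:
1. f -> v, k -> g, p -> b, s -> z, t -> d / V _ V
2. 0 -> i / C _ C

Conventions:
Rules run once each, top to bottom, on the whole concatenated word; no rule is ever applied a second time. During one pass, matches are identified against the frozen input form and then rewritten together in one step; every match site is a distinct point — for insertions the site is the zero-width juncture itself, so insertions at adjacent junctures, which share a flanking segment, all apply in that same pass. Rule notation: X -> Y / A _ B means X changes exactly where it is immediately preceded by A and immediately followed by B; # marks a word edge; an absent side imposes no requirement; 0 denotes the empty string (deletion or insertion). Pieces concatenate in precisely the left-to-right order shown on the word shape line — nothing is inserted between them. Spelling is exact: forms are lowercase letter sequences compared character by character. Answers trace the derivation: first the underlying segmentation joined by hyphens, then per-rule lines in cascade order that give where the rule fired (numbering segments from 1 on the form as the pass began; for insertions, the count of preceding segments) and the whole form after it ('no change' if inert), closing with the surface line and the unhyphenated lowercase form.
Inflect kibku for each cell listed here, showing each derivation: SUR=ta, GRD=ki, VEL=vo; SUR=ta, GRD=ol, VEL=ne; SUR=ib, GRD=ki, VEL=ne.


cell SUR=ta, GRD=ki, VEL=vo:
underlying: kibku-ig-dib-mo
1. f -> v, k -> g, p -> b, s -> z, t -> d / V _ V: no change
2. 0 -> i / C _ C: inserts after position(s) 3, 7, 10: kibikuigidibimo
surface: kibikuigidibimo

cell SUR=ta, GRD=ol, VEL=ne:
underlying: kibku-ig-sub-de
1. f -> v, k -> g, p -> b, s -> z, t -> d / V _ V: no change
2. 0 -> i / C _ C: inserts after position(s) 3, 7, 10: kibikuigisubide
surface: kibikuigisubide

cell SUR=ib, GRD=ki, VEL=ne:
underlying: kibku-ku-dib-de
1. f -> v, k -> g, p -> b, s -> z, t -> d / V _ V: fires at position(s) 6: kibkugudibde
2. 0 -> i / C _ C: inserts after position(s) 3, 10: kibikugudibide
surface: kibikugudibide


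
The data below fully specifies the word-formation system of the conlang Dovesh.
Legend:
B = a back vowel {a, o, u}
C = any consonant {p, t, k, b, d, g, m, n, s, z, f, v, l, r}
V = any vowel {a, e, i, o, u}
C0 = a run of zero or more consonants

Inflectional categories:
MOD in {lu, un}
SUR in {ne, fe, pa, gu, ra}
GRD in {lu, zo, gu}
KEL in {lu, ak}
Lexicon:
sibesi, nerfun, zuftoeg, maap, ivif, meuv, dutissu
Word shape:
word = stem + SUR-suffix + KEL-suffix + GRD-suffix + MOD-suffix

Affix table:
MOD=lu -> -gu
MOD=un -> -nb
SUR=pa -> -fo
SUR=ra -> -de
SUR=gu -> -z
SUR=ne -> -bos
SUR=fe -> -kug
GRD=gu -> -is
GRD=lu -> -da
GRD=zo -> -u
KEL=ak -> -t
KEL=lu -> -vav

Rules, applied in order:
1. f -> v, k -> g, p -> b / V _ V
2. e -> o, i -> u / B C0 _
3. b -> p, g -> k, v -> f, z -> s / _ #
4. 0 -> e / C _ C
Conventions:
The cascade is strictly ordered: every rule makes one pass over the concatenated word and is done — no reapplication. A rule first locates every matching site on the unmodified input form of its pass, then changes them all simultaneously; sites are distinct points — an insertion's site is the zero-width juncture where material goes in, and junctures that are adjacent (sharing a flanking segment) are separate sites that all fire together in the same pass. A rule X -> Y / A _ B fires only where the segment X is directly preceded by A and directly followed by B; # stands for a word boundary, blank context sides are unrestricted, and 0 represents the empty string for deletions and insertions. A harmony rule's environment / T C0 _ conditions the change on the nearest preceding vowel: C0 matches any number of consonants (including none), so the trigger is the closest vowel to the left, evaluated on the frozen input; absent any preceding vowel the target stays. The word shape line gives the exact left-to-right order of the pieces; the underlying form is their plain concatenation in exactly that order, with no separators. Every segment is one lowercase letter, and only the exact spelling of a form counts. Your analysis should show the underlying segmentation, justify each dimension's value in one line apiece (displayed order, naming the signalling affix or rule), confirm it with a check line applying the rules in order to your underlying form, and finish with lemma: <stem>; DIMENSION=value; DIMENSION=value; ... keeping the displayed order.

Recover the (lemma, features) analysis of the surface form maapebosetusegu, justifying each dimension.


underlying: maap-bos-t-is-gu
MOD=lu - signalled by the affix -gu
SUR=ne - signalled by the affix -bos
GRD=gu - signalled by the affix -is
KEL=ak - signalled by the affix -t
check: maapbostisgu -> maapbostisgu -> maapbostusgu -> maapbostusgu -> maapebosetusegu
lemma: maap; MOD=lu; SUR=ne; GRD=gu; KEL=ak


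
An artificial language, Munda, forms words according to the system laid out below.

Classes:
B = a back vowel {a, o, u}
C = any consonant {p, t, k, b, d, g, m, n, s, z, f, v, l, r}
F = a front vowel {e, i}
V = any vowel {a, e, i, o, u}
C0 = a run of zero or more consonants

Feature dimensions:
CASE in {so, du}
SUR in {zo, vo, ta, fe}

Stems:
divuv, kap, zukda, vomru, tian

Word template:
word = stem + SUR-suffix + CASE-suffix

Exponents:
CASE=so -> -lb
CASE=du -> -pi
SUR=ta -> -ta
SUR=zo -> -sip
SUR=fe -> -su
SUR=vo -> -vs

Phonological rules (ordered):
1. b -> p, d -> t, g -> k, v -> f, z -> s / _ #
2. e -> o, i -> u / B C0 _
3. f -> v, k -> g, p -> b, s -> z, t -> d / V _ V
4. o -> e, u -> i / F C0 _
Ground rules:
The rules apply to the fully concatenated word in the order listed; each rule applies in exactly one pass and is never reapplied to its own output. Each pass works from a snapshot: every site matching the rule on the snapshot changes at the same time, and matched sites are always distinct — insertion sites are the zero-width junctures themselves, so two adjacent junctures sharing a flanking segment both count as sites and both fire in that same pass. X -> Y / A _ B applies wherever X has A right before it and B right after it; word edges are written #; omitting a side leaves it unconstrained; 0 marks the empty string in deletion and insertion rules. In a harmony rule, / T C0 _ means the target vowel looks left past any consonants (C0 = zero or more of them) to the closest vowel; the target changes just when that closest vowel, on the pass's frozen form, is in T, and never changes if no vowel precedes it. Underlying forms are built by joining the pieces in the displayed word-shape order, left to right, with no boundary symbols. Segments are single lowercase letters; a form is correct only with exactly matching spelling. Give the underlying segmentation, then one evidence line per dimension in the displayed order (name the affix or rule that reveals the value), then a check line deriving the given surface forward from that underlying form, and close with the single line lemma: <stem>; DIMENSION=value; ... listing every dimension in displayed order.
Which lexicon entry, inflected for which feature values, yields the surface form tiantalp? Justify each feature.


underlying: tian-ta-lb
CASE=so - signalled by the affix -lb
SUR=ta - signalled by the affix -ta
check: tiantalb -> tiantalp -> tiantalp -> tiantalp -> tiantalp
lemma: tian; CASE=so; SUR=ta


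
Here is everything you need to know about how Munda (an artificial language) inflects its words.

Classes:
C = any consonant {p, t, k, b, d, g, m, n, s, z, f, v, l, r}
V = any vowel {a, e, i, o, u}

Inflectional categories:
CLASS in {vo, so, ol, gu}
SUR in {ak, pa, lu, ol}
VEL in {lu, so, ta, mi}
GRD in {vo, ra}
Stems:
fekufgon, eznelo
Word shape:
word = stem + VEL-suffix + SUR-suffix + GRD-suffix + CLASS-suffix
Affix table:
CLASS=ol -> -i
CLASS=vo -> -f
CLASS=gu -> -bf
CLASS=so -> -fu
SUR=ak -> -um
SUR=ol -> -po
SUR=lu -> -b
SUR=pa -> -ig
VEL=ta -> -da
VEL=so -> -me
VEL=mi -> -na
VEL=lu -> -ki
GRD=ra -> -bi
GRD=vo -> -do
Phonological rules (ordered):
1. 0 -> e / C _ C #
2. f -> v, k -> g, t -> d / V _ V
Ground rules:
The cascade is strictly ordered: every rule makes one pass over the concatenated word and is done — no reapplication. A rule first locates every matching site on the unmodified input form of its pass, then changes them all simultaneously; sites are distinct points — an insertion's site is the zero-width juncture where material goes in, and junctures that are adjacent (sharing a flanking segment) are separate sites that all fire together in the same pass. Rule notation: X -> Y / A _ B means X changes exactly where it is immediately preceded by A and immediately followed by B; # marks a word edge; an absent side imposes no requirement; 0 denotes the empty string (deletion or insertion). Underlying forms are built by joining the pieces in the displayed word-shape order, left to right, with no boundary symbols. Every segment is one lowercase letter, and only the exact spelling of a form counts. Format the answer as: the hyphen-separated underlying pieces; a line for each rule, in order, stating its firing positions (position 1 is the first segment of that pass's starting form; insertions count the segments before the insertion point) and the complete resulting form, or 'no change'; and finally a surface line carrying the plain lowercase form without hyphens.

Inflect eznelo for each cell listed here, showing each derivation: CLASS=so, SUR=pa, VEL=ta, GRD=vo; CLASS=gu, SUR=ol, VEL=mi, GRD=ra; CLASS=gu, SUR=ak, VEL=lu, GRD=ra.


cell CLASS=so, SUR=pa, VEL=ta, GRD=vo:
underlying: eznelo-da-ig-do-fu
1. 0 -> e / C _ C #: no change
2. f -> v, k -> g, t -> d / V _ V: fires at position(s) 13: eznelodaigdovu
surface: eznelodaigdovu

cell CLASS=gu, SUR=ol, VEL=mi, GRD=ra:
underlying: eznelo-na-po-bi-bf
1. 0 -> e / C _ C #: inserts after position(s) 13: eznelonapobibef
2. f -> v, k -> g, t -> d / V _ V: no change
surface: eznelonapobibef

cell CLASS=gu, SUR=ak, VEL=lu, GRD=ra:
underlying: eznelo-ki-um-bi-bf
1. 0 -> e / C _ C #: inserts after position(s) 13: eznelokiumbibef
2. f -> v, k -> g, t -> d / V _ V: fires at position(s) 7: eznelogiumbibef
surface: eznelogiumbibef


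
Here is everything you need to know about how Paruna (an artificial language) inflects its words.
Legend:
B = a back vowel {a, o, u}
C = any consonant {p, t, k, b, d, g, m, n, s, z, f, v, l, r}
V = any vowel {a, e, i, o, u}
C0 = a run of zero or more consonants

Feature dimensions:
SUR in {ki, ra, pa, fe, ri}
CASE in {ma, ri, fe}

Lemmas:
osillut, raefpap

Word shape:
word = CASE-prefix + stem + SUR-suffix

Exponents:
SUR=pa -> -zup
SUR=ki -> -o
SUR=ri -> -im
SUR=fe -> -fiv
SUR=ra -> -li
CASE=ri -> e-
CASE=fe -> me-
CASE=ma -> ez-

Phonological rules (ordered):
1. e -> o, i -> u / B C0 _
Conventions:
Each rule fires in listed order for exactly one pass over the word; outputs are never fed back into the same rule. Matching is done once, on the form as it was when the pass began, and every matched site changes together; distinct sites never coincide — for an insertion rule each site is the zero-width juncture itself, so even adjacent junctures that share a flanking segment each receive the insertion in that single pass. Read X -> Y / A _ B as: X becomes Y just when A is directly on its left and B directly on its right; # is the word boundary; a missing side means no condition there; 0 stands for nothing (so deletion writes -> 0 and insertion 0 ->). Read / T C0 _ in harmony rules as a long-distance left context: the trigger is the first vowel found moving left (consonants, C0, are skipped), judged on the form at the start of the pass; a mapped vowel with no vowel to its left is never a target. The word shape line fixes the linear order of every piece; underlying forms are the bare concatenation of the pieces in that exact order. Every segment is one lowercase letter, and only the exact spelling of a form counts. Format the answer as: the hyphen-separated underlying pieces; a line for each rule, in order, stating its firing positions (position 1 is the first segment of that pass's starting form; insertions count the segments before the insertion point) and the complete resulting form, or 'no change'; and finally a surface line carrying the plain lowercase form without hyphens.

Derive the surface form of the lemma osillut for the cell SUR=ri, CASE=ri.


underlying: e-osillut-im
1. e -> o, i -> u / B C0 _: fires at position(s) 4, 9: eosullutum
surface: eosullutum


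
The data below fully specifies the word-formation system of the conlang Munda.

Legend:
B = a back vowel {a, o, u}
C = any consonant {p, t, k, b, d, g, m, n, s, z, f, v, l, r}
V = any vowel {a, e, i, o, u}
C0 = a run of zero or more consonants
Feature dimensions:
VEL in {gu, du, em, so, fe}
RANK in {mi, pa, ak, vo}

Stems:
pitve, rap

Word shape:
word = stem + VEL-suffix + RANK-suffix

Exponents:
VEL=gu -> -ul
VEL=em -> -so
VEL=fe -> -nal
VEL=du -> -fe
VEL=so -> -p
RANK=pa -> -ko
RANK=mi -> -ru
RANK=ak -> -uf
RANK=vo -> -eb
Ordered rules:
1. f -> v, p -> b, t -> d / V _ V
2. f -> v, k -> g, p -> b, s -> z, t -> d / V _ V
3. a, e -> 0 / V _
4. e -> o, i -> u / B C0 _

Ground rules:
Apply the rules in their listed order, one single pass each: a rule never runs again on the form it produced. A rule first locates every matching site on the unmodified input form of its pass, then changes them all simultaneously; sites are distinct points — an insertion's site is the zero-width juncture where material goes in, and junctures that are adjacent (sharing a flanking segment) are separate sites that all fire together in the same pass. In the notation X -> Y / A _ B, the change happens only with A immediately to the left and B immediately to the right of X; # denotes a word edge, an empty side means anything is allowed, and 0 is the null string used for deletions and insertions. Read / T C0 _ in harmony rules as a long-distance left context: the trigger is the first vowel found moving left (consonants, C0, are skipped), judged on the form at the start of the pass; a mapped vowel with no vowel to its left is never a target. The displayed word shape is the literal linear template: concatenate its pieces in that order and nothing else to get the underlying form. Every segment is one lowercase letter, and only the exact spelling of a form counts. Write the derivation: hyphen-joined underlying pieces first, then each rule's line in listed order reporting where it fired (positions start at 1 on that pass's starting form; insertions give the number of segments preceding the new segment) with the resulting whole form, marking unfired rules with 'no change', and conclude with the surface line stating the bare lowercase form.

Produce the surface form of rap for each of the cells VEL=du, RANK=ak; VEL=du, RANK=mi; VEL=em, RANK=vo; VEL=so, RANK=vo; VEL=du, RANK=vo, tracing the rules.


cell VEL=du, RANK=ak:
underlying: rap-fe-uf
1. f -> v, p -> b, t -> d / V _ V: no change
2. f -> v, k -> g, p -> b, s -> z, t -> d / V _ V: no change
3. a, e -> 0 / V _: no change
4. e -> o, i -> u / B C0 _: fires at position(s) 5: rapfouf
surface: rapfouf

cell VEL=du, RANK=mi:
underlying: rap-fe-ru
1. f -> v, p -> b, t -> d / V _ V: no change
2. f -> v, k -> g, p -> b, s -> z, t -> d / V _ V: no change
3. a, e -> 0 / V _: no change
4. e -> o, i -> u / B C0 _: fires at position(s) 5: rapforu
surface: rapforu

cell VEL=em, RANK=vo:
underlying: rap-so-eb
1. f -> v, p -> b, t -> d / V _ V: no change
2. f -> v, k -> g, p -> b, s -> z, t -> d / V _ V: no change
3. a, e -> 0 / V _: fires at position(s) 6: rapsob
4. e -> o, i -> u / B C0 _: no change
surface: rapsob

cell VEL=so, RANK=vo:
underlying: rap-p-eb
1. f -> v, p -> b, t -> d / V _ V: no change
2. f -> v, k -> g, p -> b, s -> z, t -> d / V _ V: no change
3. a, e -> 0 / V _: no change
4. e -> o, i -> u / B C0 _: fires at position(s) 5: rappob
surface: rappob

cell VEL=du, RANK=vo:
underlying: rap-fe-eb
1. f -> v, p -> b, t -> d / V _ V: no change
2. f -> v, k -> g, p -> b, s -> z, t -> d / V _ V: no change
3. a, e -> 0 / V _: fires at position(s) 6: rapfeb
4. e -> o, i -> u / B C0 _: fires at position(s) 5: rapfob
surface: rapfob


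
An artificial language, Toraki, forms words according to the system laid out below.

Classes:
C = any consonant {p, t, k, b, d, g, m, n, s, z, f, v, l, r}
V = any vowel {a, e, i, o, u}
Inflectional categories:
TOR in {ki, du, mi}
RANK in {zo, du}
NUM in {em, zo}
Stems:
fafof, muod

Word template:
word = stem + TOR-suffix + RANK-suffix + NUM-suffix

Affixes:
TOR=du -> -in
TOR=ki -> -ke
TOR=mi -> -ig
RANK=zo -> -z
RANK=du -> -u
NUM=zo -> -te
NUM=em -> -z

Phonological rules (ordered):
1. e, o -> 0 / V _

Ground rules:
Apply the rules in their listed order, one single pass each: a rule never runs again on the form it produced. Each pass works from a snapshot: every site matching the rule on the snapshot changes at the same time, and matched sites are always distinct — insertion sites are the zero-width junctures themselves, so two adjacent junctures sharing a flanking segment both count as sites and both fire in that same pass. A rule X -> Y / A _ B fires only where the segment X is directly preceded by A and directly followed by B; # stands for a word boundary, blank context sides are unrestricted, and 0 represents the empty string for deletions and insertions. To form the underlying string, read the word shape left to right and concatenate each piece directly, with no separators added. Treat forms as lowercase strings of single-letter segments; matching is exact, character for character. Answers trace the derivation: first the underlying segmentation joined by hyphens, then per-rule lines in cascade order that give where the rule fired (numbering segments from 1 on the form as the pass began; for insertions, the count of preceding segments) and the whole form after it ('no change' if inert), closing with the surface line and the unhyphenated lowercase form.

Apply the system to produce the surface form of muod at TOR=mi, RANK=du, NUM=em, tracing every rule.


underlying: muod-ig-u-z
1. e, o -> 0 / V _: fires at position(s) 3: mudiguz
surface: mudiguz


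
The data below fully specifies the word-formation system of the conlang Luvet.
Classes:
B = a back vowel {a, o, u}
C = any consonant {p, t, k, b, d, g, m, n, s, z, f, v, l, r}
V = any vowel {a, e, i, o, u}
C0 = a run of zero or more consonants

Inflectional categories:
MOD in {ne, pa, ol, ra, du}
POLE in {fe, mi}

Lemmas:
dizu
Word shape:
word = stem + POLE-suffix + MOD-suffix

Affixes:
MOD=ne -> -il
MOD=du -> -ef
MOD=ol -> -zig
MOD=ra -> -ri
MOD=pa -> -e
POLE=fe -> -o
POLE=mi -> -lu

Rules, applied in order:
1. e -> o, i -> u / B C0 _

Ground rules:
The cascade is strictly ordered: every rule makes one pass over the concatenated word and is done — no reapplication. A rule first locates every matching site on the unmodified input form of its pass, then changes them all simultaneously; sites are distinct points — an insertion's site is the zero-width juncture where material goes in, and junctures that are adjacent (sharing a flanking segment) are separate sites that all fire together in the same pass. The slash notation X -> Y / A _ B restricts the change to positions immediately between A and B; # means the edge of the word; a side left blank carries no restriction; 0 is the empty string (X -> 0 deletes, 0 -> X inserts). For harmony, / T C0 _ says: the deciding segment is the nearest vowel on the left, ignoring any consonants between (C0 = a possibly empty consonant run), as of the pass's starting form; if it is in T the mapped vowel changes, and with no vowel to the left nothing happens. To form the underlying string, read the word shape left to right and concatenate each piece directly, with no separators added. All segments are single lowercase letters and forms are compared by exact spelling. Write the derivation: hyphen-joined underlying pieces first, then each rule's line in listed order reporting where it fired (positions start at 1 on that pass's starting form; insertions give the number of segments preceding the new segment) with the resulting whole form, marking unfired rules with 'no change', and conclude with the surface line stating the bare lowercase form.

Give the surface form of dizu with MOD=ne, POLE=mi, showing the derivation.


underlying: dizu-lu-il
1. e -> o, i -> u / B C0 _: fires at position(s) 7: dizuluul
surface: dizuluul


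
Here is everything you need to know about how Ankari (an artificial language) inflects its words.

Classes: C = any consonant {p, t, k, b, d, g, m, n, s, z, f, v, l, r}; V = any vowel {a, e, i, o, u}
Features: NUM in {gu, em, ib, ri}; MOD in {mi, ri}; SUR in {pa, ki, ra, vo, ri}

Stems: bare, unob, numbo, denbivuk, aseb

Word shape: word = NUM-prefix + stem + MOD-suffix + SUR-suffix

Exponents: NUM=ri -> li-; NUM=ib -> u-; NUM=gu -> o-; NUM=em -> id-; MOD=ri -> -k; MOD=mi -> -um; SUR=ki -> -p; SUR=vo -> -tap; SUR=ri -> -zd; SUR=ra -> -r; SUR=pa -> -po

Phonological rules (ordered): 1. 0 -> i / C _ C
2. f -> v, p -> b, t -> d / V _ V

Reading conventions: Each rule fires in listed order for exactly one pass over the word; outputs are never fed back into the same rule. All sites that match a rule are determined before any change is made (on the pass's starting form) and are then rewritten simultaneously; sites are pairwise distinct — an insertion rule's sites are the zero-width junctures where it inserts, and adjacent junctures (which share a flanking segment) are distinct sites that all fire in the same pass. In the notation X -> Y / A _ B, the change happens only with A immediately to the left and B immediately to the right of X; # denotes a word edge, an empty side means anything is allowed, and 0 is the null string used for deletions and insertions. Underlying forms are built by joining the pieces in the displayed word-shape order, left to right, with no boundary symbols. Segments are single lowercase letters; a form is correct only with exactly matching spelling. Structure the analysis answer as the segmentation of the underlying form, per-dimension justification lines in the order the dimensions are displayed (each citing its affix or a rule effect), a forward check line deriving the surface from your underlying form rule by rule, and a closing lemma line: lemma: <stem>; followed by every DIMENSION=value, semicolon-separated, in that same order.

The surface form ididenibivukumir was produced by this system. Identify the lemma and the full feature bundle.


underlying: id-denbivuk-um-r
NUM=em - signalled by the affix id-
MOD=mi - signalled by the affix -um
SUR=ra - signalled by the affix -r
check: iddenbivukumr -> ididenibivukumir -> ididenibivukumir
lemma: denbivuk; NUM=em; MOD=mi; SUR=ra


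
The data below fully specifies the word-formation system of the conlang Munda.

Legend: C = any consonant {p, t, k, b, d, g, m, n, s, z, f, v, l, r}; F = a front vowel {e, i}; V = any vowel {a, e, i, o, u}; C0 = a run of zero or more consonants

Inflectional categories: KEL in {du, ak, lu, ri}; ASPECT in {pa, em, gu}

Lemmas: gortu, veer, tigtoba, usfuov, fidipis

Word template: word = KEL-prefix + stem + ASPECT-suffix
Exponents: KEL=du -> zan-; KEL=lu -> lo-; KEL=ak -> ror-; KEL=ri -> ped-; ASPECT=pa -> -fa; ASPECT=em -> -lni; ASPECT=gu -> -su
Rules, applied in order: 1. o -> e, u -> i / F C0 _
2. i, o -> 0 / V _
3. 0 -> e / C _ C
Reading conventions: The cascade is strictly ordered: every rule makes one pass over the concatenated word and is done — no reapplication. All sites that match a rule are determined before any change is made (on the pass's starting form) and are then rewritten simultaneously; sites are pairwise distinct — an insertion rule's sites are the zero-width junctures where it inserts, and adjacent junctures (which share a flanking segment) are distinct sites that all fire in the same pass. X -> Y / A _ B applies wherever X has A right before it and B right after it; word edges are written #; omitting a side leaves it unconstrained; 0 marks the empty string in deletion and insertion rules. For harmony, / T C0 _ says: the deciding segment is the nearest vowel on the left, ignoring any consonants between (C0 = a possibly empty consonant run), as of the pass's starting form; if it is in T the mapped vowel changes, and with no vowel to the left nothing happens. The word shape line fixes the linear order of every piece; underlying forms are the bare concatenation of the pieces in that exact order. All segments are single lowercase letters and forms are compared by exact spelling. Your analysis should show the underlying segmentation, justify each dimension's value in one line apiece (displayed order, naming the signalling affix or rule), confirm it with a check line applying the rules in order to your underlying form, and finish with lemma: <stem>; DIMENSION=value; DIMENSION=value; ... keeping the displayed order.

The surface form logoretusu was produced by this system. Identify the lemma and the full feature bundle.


underlying: lo-gortu-su
KEL=lu - signalled by the affix lo-
ASPECT=gu - signalled by the affix -su
check: logortusu -> logortusu -> logortusu -> logoretusu
lemma: gortu; KEL=lu; ASPECT=gu


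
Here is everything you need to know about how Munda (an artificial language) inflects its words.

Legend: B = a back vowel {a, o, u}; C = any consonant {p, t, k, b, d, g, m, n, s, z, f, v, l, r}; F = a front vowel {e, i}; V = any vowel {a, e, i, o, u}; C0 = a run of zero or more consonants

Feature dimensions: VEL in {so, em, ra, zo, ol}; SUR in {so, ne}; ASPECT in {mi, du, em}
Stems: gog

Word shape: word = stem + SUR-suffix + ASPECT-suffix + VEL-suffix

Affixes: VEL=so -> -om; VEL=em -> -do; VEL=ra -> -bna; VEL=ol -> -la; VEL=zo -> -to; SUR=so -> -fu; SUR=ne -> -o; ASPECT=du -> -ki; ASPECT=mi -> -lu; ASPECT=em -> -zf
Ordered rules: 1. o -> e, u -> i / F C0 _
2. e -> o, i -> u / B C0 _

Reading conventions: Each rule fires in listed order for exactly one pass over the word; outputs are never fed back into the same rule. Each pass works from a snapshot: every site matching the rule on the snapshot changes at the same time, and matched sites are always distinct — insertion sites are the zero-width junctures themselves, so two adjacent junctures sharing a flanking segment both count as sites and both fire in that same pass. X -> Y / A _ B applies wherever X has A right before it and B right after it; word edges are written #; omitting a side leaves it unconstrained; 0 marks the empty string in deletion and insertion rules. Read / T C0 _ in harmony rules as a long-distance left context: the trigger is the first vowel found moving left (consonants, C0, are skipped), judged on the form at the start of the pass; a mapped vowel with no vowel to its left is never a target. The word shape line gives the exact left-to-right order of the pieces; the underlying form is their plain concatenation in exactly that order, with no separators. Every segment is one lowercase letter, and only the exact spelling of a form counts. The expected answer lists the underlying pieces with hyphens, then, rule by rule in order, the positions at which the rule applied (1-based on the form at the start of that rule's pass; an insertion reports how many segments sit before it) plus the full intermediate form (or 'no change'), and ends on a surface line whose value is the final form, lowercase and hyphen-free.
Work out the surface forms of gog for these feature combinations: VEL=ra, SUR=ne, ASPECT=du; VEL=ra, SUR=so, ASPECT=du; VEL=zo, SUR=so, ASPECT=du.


cell VEL=ra, SUR=ne, ASPECT=du:
underlying: gog-o-ki-bna
1. o -> e, u -> i / F C0 _: no change
2. e -> o, i -> u / B C0 _: fires at position(s) 6: gogokubna
surface: gogokubna

cell VEL=ra, SUR=so, ASPECT=du:
underlying: gog-fu-ki-bna
1. o -> e, u -> i / F C0 _: no change
2. e -> o, i -> u / B C0 _: fires at position(s) 7: gogfukubna
surface: gogfukubna

cell VEL=zo, SUR=so, ASPECT=du:
underlying: gog-fu-ki-to
1. o -> e, u -> i / F C0 _: fires at position(s) 9: gogfukite
2. e -> o, i -> u / B C0 _: fires at position(s) 7: gogfukute
surface: gogfukute


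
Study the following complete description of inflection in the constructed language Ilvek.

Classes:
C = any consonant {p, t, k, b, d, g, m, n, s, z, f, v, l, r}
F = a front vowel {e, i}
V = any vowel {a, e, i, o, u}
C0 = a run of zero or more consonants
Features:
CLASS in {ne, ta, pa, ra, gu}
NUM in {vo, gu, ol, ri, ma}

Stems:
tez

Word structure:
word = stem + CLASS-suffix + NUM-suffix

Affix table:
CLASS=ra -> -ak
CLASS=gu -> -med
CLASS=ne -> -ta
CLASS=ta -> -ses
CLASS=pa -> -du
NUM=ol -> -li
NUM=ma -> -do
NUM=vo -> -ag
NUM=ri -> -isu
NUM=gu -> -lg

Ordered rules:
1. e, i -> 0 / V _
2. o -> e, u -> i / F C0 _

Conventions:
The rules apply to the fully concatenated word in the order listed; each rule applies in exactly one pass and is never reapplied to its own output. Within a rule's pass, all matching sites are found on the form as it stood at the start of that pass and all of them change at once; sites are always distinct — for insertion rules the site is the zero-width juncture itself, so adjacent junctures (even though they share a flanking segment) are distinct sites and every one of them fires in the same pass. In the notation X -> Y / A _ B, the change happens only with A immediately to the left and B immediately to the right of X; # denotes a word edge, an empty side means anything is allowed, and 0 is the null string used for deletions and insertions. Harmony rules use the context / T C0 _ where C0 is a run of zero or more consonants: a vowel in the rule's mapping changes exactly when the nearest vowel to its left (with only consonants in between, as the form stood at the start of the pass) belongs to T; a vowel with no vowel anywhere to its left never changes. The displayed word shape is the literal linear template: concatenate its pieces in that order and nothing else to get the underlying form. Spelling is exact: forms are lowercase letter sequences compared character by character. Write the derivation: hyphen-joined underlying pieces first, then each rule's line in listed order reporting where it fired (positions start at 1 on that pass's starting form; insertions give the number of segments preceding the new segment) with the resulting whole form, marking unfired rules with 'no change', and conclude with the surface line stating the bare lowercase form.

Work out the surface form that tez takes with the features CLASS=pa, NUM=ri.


underlying: tez-du-isu
1. e, i -> 0 / V _: fires at position(s) 6: tezdusu
2. o -> e, u -> i / F C0 _: fires at position(s) 5: tezdisu
surface: tezdisu
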